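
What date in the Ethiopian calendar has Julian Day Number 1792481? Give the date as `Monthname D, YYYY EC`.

Hamle 25, 187 EC

The proleptic Gregorian equivalent of JDN 1792481 is 18 July 195.
In the Ethiopian calendar that day is Hamle 25, 187 EC.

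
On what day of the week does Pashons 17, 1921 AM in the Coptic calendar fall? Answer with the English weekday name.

Monday

Equivalently 27 May 2205 Gregorian, JDN 2526566.
Since JDN mod 7 = 0 (0 = Monday), the day is Monday.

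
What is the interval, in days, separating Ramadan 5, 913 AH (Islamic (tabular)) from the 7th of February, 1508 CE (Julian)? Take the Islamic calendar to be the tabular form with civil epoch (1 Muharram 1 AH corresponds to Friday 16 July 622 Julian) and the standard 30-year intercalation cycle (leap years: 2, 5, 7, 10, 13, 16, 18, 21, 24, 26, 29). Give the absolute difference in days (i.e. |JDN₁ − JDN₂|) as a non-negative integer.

30

JDN of the first date = 2271862.
JDN of the second date = 2271892.
|2271892 − 2271862| = 30.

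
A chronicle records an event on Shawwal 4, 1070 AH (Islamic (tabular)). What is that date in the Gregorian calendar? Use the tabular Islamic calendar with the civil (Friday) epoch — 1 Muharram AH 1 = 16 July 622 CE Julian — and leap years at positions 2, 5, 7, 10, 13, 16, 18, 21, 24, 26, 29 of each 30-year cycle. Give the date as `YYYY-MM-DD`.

1660-06-13

Julian Day Number of the source date = 2327527.
Converting JDN 2327527 to the Gregorian calendar gives 13 June 1660 CE.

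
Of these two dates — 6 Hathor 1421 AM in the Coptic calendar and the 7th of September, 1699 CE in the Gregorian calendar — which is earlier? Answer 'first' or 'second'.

second

Converting both to JDN: 2343750 vs 2341857; the smaller is the second.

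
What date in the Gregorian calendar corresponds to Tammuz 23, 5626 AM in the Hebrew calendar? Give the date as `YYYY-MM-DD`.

1866-07-06

Both dates share Julian Day Number 2402789; in the Gregorian calendar that is 6 July 1866 CE.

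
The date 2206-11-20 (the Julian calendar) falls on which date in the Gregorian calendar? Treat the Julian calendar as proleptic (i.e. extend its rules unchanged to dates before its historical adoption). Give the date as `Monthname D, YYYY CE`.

For dates in this range the Gregorian date is 15 days ahead of the Julian.
20 November 2206 Julian + 15 days → 5 December 2206 Gregorian.

December 5, 2206 CE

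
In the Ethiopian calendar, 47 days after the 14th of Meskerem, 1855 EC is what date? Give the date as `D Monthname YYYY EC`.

1 Hidar 1855 EC

JDN of the 14th of Meskerem, 1855 EC = 2401407.
2401407 + 47 = 2401454.
JDN 2401454 in the Ethiopian calendar is 1 Hidar 1855 EC.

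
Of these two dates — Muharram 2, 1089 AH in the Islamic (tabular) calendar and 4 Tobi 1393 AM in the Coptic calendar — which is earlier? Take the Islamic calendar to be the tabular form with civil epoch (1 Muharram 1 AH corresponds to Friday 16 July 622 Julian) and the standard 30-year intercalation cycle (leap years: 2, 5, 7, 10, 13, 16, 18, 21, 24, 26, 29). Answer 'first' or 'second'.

second

The two dates have Julian Day Numbers 2333992 and 2333581 respectively.
Since 2333581 < 2333992, the second date comes first.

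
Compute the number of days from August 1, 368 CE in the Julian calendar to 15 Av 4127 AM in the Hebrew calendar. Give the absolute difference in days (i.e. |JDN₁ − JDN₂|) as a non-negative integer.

370

JDN of the first date = 1855683.
JDN of the second date = 1855313.
|1855313 − 1855683| = 370.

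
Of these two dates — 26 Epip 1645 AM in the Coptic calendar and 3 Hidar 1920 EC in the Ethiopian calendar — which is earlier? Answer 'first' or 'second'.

The two dates have Julian Day Numbers 2425826 and 2425198 respectively.
Since 2425198 < 2425826, the second date comes first.

second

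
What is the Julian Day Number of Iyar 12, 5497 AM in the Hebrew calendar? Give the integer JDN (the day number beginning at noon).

2355619

Equivalently 13 May 1737 (Gregorian).
JDN 2400001 is 17 November 1858 CE (Gregorian), MJD 0; the target day is −44382 days from there, so JDN = 2355619.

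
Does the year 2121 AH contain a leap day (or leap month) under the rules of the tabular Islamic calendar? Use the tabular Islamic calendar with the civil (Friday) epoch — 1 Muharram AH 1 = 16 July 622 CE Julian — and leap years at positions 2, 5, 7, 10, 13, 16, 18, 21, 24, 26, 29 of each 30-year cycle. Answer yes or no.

yes

Year 2121 AH is year 21 of its 30-year cycle; leap positions are 2, 5, 7, 10, 13, 16, 18, 21, 24, 26, 29, so it is a leap year (355 days).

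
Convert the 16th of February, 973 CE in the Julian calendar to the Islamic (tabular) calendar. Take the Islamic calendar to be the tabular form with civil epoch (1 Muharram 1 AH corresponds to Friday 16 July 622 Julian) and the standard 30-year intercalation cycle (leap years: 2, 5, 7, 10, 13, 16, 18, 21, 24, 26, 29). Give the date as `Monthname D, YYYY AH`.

Jumada al-Awwal 10, 362 AH

The source date corresponds to 21 February 973 in the proleptic Gregorian calendar (JDN 2076493).
That day falls on 10 Jumada al-Awwal 362 AH in the tabular Islamic calendar.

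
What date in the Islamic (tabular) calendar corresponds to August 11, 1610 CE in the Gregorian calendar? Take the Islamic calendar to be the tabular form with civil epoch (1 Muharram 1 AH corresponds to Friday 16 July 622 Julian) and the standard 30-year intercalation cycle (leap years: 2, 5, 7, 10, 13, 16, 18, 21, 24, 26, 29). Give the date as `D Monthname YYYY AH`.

21 Jumada al-Awwal 1019 AH

Julian Day Number of the source date = 2309323.
Converting JDN 2309323 to the tabular Islamic calendar gives 21 Jumada al-Awwal 1019 AH.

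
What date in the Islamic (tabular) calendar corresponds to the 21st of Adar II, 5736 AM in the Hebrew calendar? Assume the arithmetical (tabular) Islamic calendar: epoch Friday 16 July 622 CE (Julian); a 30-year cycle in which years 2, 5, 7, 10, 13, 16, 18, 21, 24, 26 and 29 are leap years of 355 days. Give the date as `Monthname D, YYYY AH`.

The source date corresponds to 23 March 1976 in the Gregorian calendar (JDN 2442861).
That day falls on 22 Rabi' al-Awwal 1396 AH in the tabular Islamic calendar.

Rabi' al-Awwal 22, 1396 AH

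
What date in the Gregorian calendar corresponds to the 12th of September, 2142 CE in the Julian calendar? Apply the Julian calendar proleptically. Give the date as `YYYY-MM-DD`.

2142-09-26

The Julian–Gregorian offset here is 14 days (Julian trailing).
12 September 2142 Julian + 14 days → 26 September 2142 Gregorian.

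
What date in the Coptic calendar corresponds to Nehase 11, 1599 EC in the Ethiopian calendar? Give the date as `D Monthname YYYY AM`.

Julian Day Number of the source date = 2308230.
Converting JDN 2308230 to the Coptic calendar gives 11 Mesori 1323 AM.

11 Mesori 1323 AM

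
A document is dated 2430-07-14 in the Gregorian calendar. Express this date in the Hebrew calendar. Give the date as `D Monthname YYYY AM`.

22 Tammuz 6190 AM

Both dates share Julian Day Number 2608794; in the Hebrew calendar that is 22 Tammuz 6190 AM.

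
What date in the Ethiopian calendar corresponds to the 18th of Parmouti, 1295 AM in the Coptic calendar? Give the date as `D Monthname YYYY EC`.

Both dates share Julian Day Number 2297890; in the Ethiopian calendar that is 18 Miyazya 1571 EC.

18 Miyazya 1571 EC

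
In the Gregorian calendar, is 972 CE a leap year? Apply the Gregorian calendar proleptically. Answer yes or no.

yes

972 is divisible by 4 and not by 100, so it is a leap year.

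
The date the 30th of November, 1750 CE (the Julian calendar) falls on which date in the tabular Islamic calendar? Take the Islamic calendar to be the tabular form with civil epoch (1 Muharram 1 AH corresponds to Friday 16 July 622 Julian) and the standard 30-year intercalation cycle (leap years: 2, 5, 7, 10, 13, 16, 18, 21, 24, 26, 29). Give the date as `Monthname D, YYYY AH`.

Muharram 12, 1164 AH

The source date corresponds to 11 December 1750 in the Gregorian calendar (JDN 2360579).
That day falls on 12 Muharram 1164 AH in the tabular Islamic calendar.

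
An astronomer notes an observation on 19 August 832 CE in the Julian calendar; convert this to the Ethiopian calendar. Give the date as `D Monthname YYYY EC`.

The source date corresponds to 23 August 832 in the proleptic Gregorian calendar (JDN 2025177).
That day falls on 26 Nehase 824 EC in the Ethiopian calendar.

26 Nehase 824 EC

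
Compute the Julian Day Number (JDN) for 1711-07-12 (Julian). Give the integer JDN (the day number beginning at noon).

Equivalently 23 July 1711 (Gregorian).
JDN 2299161 is 15 October 1582 CE (Gregorian); the target day is +47032 days from there, so JDN = 2346193.

2346193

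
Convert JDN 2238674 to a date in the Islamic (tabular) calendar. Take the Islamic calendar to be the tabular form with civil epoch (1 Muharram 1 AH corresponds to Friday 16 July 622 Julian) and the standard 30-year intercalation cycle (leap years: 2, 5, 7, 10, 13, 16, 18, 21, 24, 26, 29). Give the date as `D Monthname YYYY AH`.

9 Muharram 820 AH

The proleptic Gregorian equivalent of JDN 2238674 is 7 March 1417.
In the tabular Islamic calendar that day is 9 Muharram 820 AH.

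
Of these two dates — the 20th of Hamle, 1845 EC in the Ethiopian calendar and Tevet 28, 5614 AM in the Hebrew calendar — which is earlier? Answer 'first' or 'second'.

first

First date → JDN 2398061; second date → JDN 2398247.
JDN 2398061 < JDN 2398247, so the first date is earlier.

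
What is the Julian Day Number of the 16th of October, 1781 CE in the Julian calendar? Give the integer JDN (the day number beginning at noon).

2371857

Equivalently 27 October 1781 (Gregorian).
JDN 2400001 is 17 November 1858 CE (Gregorian), MJD 0; the target day is −28144 days from there, so JDN = 2371857.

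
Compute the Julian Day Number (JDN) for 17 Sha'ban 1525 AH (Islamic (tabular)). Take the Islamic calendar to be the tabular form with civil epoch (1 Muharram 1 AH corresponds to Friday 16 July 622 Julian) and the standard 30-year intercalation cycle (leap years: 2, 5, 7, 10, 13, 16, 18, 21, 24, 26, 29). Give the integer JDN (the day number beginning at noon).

Equivalently 11 October 2101 (Gregorian).
JDN 2299161 is 15 October 1582 CE (Gregorian); the target day is +189557 days from there, so JDN = 2488718.

2488718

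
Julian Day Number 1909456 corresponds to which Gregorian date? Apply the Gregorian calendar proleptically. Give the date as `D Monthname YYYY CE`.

JDN 2451545 is 1 Jan 2000; 1909456 is −542089 days from there.

24 October 515 CE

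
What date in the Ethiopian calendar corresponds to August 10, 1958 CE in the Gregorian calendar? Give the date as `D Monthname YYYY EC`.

Julian Day Number of the source date = 2436426.
Converting JDN 2436426 to the Ethiopian calendar gives 4 Nehase 1950 EC.

4 Nehase 1950 EC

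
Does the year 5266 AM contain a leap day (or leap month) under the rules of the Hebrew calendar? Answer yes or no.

Hebrew year 5266 is year 3 of its 19-year Metonic cycle; leap years are at positions 3, 6, 8, 11, 14, 17, 19, so it is a leap year (13 months).

yes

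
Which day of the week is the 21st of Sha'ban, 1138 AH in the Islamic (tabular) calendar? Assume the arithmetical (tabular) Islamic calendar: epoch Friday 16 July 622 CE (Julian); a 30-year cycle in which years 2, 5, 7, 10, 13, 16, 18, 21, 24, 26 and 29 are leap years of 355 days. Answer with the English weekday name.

Equivalently 24 April 1726 Gregorian, JDN 2351582.
Since JDN mod 7 = 2 (0 = Monday), the day is Wednesday.

Wednesday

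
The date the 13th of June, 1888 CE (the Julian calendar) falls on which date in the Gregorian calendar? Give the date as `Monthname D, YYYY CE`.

For dates in this range the Gregorian date is 12 days ahead of the Julian.
13 June 1888 Julian + 12 days → 25 June 1888 Gregorian.

June 25, 1888 CE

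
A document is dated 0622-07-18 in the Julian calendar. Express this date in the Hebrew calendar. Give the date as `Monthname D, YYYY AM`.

Av 5, 4382 AM

Julian Day Number of the source date = 1948442.
Converting JDN 1948442 to the Hebrew calendar gives 5 Av 4382 AM.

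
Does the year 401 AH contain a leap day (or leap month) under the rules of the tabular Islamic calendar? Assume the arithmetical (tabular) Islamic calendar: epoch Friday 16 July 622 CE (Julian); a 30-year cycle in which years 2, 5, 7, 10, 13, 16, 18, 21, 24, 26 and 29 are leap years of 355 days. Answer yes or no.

Year 401 AH is year 11 of its 30-year cycle; leap positions are 2, 5, 7, 10, 13, 16, 18, 21, 24, 26, 29, so it is a common year (354 days).

no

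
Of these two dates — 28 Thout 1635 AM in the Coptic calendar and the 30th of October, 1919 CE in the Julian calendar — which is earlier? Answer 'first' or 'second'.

first

Converting both to JDN: 2421875 vs 2422275; the smaller is the first.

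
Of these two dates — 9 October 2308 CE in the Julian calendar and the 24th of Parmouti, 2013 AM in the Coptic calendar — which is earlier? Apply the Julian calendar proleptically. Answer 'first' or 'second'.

First date → JDN 2564337; second date → JDN 2560146.
JDN 2560146 < JDN 2564337, so the second date is earlier.

second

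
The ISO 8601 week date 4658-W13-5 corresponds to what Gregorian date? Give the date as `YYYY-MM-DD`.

4658-04-02

ISO week 1 of 4658 is the week containing the first Thursday of 4658.
Week 13, day 5 (Friday) lands on 4658-04-02.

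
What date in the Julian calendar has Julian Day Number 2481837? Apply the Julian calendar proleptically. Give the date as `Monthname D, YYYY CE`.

November 25, 2082 CE

The Gregorian equivalent of JDN 2481837 is 8 December 2082.
In the Julian calendar that day is November 25, 2082 CE.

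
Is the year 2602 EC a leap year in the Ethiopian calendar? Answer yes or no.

no

2602 mod 4 = 2; in the Ethiopian calendar a year is leap when year mod 4 = 3, so it is a common year.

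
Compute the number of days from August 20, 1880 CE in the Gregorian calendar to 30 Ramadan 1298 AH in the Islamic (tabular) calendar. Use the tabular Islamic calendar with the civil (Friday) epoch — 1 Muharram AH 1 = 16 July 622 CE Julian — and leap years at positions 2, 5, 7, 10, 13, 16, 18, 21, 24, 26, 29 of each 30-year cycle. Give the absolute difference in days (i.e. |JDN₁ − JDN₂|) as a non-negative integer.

371

First date → JDN 2407948; second date → JDN 2408319.
The interval is |2407948 − 2408319| = 371 days.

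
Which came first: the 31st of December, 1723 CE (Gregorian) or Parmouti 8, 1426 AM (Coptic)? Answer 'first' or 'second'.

First date → JDN 2350737; second date → JDN 2345728.
JDN 2345728 < JDN 2350737, so the second date is earlier.

second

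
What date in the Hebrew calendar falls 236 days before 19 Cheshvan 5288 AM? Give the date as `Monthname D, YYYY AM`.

Adar 19, 5287 AM

JDN of 19 Cheshvan 5288 AM = 2279081.
2279081 − 236 = 2278845.
JDN 2278845 in the Hebrew calendar is Adar 19, 5287 AM.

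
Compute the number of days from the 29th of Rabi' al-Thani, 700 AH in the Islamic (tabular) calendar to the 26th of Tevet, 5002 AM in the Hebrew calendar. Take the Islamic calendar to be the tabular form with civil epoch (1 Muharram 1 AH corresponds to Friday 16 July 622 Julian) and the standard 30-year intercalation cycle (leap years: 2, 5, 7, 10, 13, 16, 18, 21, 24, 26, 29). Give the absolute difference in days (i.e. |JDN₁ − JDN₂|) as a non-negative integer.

21561

First date → JDN 2196259; second date → JDN 2174698.
The interval is |2196259 − 2174698| = 21561 days.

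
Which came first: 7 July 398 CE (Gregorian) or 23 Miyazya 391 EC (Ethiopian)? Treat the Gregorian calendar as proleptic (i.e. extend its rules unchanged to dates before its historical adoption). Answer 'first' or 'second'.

first

The two dates have Julian Day Numbers 1866614 and 1866900 respectively.
Since 1866614 < 1866900, the first date comes first.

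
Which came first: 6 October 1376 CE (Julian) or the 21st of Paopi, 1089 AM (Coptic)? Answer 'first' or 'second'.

second

The two dates have Julian Day Numbers 2223921 and 2222472 respectively.
Since 2222472 < 2223921, the second date comes first.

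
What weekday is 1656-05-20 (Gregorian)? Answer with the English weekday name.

Since JDN mod 7 = 5 (0 = Monday), the day is Saturday.

Saturday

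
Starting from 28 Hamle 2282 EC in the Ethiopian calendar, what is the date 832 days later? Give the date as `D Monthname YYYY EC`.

4 Hidar 2285 EC

Counting 832 days forward from JDN 2557683 reaches JDN 2558515, which is 4 Hidar 2285 EC.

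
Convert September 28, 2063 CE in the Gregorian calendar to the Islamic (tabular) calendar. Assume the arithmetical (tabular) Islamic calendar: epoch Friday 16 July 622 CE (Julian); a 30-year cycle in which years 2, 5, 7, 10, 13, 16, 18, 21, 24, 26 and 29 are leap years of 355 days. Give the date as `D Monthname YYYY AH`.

5 Jumada al-Thani 1486 AH

Both dates share Julian Day Number 2474826; in the tabular Islamic calendar that is 5 Jumada al-Thani 1486 AH.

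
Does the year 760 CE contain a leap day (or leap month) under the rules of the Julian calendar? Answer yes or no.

yes

760 mod 4 = 0, so it is a leap year in the Julian calendar.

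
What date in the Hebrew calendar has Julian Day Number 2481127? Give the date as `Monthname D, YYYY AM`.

The Gregorian equivalent of JDN 2481127 is 28 December 2080.
In the Hebrew calendar that day is Tevet 16, 5841 AM.

Tevet 16, 5841 AM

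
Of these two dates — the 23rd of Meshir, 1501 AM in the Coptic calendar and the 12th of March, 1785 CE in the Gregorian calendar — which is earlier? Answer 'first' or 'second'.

first

Converting both to JDN: 2373077 vs 2373089; the smaller is the first.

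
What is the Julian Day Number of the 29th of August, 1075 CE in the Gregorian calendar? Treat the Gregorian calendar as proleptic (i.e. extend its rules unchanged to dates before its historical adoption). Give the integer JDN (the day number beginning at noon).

2113936

JDN 2451545 is 1 January 2000 CE (Gregorian); the target day is −337609 days from there, so JDN = 2113936.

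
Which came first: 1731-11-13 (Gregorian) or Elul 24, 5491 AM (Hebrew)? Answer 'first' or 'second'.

Converting both to JDN: 2353611 vs 2353562; the smaller is the second.

second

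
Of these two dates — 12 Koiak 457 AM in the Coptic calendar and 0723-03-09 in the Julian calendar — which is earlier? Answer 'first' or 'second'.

Converting both to JDN: 1991685 vs 1985201; the smaller is the second.

second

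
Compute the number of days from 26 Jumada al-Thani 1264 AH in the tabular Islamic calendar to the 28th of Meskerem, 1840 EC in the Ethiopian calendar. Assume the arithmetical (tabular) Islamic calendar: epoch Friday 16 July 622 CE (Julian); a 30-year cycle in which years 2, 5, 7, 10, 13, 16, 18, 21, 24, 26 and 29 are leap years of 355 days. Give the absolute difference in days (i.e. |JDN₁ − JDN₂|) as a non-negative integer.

JDN of the first date = 2396178.
JDN of the second date = 2395943.
|2395943 − 2396178| = 235.

235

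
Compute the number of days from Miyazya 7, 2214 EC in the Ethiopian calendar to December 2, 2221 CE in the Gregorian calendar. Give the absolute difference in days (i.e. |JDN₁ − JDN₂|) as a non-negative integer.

136

First date → JDN 2532735; second date → JDN 2532599.
The interval is |2532735 − 2532599| = 136 days.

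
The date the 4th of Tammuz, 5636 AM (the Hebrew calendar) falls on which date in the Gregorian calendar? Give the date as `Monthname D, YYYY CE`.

June 26, 1876 CE

Both dates share Julian Day Number 2406432; in the Gregorian calendar that is 26 June 1876 CE.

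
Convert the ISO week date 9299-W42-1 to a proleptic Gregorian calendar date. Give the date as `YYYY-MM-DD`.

9299-10-12

ISO week 1 of 9299 is the week containing the first Thursday of 9299.
Week 42, day 1 (Monday) lands on 9299-10-12.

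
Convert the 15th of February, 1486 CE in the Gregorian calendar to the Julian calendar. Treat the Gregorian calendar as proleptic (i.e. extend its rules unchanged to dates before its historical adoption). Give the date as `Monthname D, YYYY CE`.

February 6, 1486 CE

For dates in this range the Gregorian date is 9 days ahead of the Julian.
15 February 1486 Gregorian − 9 days → 6 February 1486 Julian.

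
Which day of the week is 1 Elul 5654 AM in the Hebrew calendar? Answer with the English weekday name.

This is JDN 2413074 (2 September 1894 Gregorian).
2413074 ≡ 6 (mod 7); counting from Monday = 0 gives Sunday.

Sunday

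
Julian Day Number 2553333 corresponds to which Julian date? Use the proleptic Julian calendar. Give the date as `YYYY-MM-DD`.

2278-08-24

The Gregorian equivalent of JDN 2553333 is 8 September 2278.
In the Julian calendar that day is 2278-08-24.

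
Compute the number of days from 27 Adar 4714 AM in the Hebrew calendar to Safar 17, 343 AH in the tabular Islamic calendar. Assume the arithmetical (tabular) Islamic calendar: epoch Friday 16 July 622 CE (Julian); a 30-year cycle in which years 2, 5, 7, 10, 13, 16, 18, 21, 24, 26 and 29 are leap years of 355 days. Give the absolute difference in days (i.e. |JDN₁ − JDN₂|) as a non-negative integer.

108

JDN of the first date = 2069571.
JDN of the second date = 2069679.
|2069679 − 2069571| = 108.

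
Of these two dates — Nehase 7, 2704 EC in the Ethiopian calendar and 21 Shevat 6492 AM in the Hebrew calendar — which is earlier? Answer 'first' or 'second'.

first

Converting both to JDN: 2711828 vs 2718941; the smaller is the first.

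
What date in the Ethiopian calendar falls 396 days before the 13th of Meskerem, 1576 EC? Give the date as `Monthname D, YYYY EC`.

JDN of the 13th of Meskerem, 1576 EC = 2299502.
2299502 − 396 = 2299106.
JDN 2299106 in the Ethiopian calendar is Nehase 18, 1574 EC.

Nehase 18, 1574 EC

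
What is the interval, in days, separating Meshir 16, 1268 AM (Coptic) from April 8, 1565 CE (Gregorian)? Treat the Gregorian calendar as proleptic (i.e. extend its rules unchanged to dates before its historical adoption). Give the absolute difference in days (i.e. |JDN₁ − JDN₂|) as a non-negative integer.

JDN of the first date = 2287967.
JDN of the second date = 2292762.
|2292762 − 2287967| = 4795.

4795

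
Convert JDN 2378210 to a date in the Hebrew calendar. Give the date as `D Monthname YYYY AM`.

The Gregorian equivalent of JDN 2378210 is 20 March 1799.
In the Hebrew calendar that day is 13 Adar II 5559 AM.

13 Adar II 5559 AM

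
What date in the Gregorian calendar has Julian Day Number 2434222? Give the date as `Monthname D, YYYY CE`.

July 28, 1952 CE

Counting from JDN 2299161 = 15 Oct 1582 gives an offset of 135061 days.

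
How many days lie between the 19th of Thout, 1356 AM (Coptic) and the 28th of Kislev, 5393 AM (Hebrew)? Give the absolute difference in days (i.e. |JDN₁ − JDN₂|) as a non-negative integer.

First date → JDN 2319962; second date → JDN 2317481.
The interval is |2319962 − 2317481| = 2481 days.

2481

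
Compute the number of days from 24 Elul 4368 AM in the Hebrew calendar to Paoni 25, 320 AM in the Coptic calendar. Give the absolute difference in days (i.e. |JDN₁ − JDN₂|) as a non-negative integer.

1544

JDN of the first date = 1943383.
JDN of the second date = 1941839.
|1941839 − 1943383| = 1544.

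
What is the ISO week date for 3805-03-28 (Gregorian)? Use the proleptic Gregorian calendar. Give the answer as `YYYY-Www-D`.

3805-W13-4

The weekday is Thursday (ISO weekday 4).
That Thursday belongs to ISO week 13 of ISO year 3805.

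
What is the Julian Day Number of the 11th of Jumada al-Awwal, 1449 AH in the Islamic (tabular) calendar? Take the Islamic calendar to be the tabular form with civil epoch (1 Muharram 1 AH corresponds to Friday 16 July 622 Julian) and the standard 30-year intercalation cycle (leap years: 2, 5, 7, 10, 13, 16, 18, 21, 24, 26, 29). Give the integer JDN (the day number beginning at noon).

Equivalently 12 October 2027 (Gregorian).
JDN 2451545 is 1 January 2000 CE (Gregorian); the target day is +10146 days from there, so JDN = 2461691.

2461691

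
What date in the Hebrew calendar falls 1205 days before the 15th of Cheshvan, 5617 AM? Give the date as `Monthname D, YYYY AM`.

JDN of the 15th of Cheshvan, 5617 AM = 2399267.
2399267 − 1205 = 2398062.
JDN 2398062 in the Hebrew calendar is Tammuz 21, 5613 AM.

Tammuz 21, 5613 AM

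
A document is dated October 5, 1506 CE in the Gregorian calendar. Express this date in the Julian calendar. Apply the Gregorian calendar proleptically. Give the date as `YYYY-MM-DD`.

For dates in this range the Gregorian date is 10 days ahead of the Julian.
5 October 1506 Gregorian − 10 days → 25 September 1506 Julian.

1506-09-25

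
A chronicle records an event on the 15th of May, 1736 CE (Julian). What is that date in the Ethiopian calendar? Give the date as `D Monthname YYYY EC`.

20 Ginbot 1728 EC

The source date corresponds to 26 May 1736 in the Gregorian calendar (JDN 2355267).
That day falls on 20 Ginbot 1728 EC in the Ethiopian calendar.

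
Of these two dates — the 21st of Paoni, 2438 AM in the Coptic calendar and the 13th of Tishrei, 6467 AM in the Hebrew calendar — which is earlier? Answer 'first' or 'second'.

second

Converting both to JDN: 2715434 vs 2709691; the smaller is the second.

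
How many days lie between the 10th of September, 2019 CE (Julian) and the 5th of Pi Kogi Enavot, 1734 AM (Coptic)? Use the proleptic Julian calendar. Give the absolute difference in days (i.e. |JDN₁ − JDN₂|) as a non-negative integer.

JDN of the first date = 2458750.
JDN of the second date = 2458372.
|2458372 − 2458750| = 378.

378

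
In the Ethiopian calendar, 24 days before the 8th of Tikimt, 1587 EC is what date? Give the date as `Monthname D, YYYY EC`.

JDN of the 8th of Tikimt, 1587 EC = 2303544.
2303544 − 24 = 2303520.
JDN 2303520 in the Ethiopian calendar is Meskerem 14, 1587 EC.

Meskerem 14, 1587 EC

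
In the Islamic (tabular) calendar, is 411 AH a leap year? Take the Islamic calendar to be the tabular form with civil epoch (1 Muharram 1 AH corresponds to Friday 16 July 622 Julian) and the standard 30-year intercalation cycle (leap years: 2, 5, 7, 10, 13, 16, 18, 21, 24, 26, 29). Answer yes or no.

yes

Year 411 AH is year 21 of its 30-year cycle; leap positions are 2, 5, 7, 10, 13, 16, 18, 21, 24, 26, 29, so it is a leap year (355 days).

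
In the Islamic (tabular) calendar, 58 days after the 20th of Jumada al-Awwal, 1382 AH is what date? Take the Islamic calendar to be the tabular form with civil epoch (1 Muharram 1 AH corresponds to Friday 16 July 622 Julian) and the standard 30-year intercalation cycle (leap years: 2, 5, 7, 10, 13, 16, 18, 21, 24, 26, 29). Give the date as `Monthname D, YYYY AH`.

JDN of the 20th of Jumada al-Awwal, 1382 AH = 2437957.
2437957 + 58 = 2438015.
JDN 2438015 in the tabular Islamic calendar is Rajab 19, 1382 AH.

Rajab 19, 1382 AH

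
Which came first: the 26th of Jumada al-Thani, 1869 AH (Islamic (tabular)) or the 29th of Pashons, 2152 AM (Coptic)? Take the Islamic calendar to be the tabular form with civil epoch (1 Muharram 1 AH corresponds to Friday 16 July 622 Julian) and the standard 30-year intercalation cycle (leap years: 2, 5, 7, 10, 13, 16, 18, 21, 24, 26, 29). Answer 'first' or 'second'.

first

First date → JDN 2610570; second date → JDN 2610951.
JDN 2610570 < JDN 2610951, so the first date is earlier.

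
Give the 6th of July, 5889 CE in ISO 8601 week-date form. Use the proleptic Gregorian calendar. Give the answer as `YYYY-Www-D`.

The weekday is Saturday (ISO weekday 6).
That Saturday belongs to ISO week 27 of ISO year 5889.

5889-W27-6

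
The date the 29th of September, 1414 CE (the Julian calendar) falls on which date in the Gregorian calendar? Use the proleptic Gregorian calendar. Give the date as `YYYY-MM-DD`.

At this point the Julian calendar is 9 days behind the Gregorian.
29 September 1414 Julian + 9 days → 8 October 1414 Gregorian.

1414-10-08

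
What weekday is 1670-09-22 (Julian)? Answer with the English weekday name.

Thursday

This is JDN 2331290 (2 October 1670 Gregorian).
Since JDN mod 7 = 3 (0 = Monday), the day is Thursday.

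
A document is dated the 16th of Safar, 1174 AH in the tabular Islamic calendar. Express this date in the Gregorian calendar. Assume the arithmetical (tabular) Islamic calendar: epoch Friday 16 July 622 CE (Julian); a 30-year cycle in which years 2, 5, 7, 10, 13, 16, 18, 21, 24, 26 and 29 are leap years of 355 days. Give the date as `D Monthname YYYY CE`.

27 September 1760 CE

Both dates share Julian Day Number 2364157; in the Gregorian calendar that is 27 September 1760 CE.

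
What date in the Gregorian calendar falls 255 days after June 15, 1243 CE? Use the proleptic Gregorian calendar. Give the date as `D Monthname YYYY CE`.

25 February 1244 CE

Counting 255 days forward from JDN 2175222 reaches JDN 2175477, which is 25 February 1244 CE.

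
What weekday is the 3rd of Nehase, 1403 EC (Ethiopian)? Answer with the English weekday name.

Equivalently 5 August 1411 Gregorian, JDN 2236633.
JDN 2236633 mod 7 = 0, and JDN 0 was a Monday, so this is a Monday.

Monday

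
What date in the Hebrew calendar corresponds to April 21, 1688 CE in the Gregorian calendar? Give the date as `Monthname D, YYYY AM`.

Julian Day Number of the source date = 2337701.
Converting JDN 2337701 to the Hebrew calendar gives 21 Nisan 5448 AM.

Nisan 21, 5448 AM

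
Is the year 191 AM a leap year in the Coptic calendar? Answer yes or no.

yes

191 mod 4 = 3; in the Coptic calendar a year is leap when year mod 4 = 3, so it is a leap year.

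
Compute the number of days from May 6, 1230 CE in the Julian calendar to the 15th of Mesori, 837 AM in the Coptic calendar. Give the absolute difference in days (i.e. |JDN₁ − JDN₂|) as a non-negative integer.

JDN of the first date = 2170441.
JDN of the second date = 2130723.
|2130723 − 2170441| = 39718.

39718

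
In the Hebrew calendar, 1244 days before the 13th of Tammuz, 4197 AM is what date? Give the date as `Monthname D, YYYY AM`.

JDN of the 13th of Tammuz, 4197 AM = 1880855.
1880855 − 1244 = 1879611.
JDN 1879611 in the Hebrew calendar is Adar I 9, 4194 AM.

Adar I 9, 4194 AM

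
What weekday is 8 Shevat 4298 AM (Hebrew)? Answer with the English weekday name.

In the proleptic Gregorian calendar this is 27 January 538 (JDN 1917587).
1917587 ≡ 0 (mod 7); counting from Monday = 0 gives Monday.

Monday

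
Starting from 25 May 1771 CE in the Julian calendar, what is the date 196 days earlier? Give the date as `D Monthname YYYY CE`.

10 November 1770 CE

JDN of 25 May 1771 CE = 2368060.
2368060 − 196 = 2367864.
JDN 2367864 in the Julian calendar is 10 November 1770 CE.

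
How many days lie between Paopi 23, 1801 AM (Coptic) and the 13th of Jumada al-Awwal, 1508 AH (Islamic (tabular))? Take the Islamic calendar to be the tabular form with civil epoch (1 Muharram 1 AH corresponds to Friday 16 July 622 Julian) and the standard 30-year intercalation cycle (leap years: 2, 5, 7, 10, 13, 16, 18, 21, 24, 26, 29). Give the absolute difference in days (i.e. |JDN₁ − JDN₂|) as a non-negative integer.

69

First date → JDN 2482532; second date → JDN 2482601.
The interval is |2482532 − 2482601| = 69 days.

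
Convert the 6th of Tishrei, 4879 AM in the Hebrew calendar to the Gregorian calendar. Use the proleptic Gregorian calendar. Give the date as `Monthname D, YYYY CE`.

October 1, 1118 CE

Julian Day Number of the source date = 2129674.
Converting JDN 2129674 to the Gregorian calendar gives 1 October 1118 CE.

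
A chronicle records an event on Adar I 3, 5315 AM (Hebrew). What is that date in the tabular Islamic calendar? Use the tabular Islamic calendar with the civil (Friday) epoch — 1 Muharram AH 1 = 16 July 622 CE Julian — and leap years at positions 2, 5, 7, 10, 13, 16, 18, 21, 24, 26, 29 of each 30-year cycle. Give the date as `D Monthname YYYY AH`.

The source date corresponds to 4 February 1555 in the proleptic Gregorian calendar (JDN 2289046).
That day falls on 2 Rabi' al-Awwal 962 AH in the tabular Islamic calendar.

2 Rabi' al-Awwal 962 AH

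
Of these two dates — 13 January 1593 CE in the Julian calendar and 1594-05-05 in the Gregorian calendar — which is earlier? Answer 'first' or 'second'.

Converting both to JDN: 2302914 vs 2303381; the smaller is the first.

first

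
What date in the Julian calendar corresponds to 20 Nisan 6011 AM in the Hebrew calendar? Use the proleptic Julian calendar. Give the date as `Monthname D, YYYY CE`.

March 29, 2251 CE

Julian Day Number of the source date = 2543323.
Converting JDN 2543323 to the Julian calendar gives 29 March 2251 CE.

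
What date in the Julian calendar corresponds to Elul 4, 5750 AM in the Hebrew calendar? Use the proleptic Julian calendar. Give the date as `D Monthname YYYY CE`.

12 August 1990 CE

Both dates share Julian Day Number 2448129; in the Julian calendar that is 12 August 1990 CE.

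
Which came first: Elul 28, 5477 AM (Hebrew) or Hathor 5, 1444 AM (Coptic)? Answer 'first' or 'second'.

First date → JDN 2348428; second date → JDN 2352150.
JDN 2348428 < JDN 2352150, so the first date is earlier.

first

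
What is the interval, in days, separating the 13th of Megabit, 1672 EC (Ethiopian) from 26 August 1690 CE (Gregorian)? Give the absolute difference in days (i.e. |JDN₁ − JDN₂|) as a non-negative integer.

First date → JDN 2334746; second date → JDN 2338558.
The interval is |2334746 − 2338558| = 3812 days.

3812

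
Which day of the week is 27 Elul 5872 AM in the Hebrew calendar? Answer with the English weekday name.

Monday

Equivalently 19 September 2112 Gregorian, JDN 2492714.
Since JDN mod 7 = 0 (0 = Monday), the day is Monday.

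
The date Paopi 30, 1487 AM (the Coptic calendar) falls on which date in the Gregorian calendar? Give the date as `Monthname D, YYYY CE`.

November 7, 1770 CE

Julian Day Number of the source date = 2367850.
Converting JDN 2367850 to the Gregorian calendar gives 7 November 1770 CE.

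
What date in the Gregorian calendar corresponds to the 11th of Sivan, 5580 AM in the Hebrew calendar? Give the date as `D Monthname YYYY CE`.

Julian Day Number of the source date = 2385945.
Converting JDN 2385945 to the Gregorian calendar gives 24 May 1820 CE.

24 May 1820 CE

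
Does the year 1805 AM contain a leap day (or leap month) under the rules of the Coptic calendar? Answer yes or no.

1805 mod 4 = 1; in the Coptic calendar a year is leap when year mod 4 = 3, so it is a common year.

no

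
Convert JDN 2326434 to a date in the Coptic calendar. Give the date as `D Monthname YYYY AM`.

JDN 2326434 is 16 June 1657 in the Gregorian calendar.
In the Coptic calendar that day is 12 Paoni 1373 AM.

12 Paoni 1373 AM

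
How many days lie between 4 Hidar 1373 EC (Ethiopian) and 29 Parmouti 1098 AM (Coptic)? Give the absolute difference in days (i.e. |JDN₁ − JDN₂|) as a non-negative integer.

540

First date → JDN 2225407; second date → JDN 2225947.
The interval is |2225407 − 2225947| = 540 days.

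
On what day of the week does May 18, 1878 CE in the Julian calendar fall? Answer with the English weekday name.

Thursday

In the Gregorian calendar this is 30 May 1878 (JDN 2407135).
2407135 ≡ 3 (mod 7); counting from Monday = 0 gives Thursday.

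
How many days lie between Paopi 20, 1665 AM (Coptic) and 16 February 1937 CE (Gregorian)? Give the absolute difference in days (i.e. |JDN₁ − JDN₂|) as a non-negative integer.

First date → JDN 2432855; second date → JDN 2428581.
The interval is |2432855 − 2428581| = 4274 days.

4274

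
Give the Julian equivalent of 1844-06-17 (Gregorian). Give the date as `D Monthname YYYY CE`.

At this point the Julian calendar is 12 days behind the Gregorian.
17 June 1844 Gregorian − 12 days → 5 June 1844 Julian.

5 June 1844 CE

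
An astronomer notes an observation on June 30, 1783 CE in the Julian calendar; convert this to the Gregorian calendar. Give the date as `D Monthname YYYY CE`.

11 July 1783 CE

For dates in this range the Gregorian date is 11 days ahead of the Julian.
30 June 1783 Julian + 11 days → 11 July 1783 Gregorian.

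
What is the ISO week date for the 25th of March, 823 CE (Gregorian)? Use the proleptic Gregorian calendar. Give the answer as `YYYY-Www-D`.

The weekday is Saturday (ISO weekday 6).
That Saturday belongs to ISO week 12 of ISO year 823.

0823-W12-6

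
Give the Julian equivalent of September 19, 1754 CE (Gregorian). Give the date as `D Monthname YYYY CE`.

The Julian–Gregorian offset here is 11 days (Julian trailing).
19 September 1754 Gregorian − 11 days → 8 September 1754 Julian.

8 September 1754 CE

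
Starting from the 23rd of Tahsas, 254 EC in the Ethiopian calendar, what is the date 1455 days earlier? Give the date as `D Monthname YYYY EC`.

The starting date is JDN 1816741; 1816741 − 1455 = 1815286.
JDN 1815286 corresponds to 29 Tahsas 250 EC.

29 Tahsas 250 EC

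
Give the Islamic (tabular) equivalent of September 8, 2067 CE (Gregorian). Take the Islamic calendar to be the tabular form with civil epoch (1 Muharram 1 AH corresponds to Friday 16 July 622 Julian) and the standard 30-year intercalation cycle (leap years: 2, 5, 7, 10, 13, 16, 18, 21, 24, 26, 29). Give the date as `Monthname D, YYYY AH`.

Both dates share Julian Day Number 2476267; in the tabular Islamic calendar that is 28 Jumada al-Thani 1490 AH.

Jumada al-Thani 28, 1490 AH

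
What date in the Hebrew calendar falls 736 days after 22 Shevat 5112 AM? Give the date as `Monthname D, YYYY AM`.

Adar I 20, 5114 AM

The starting date is JDN 2214914; 2214914 + 736 = 2215650.
JDN 2215650 corresponds to Adar I 20, 5114 AM.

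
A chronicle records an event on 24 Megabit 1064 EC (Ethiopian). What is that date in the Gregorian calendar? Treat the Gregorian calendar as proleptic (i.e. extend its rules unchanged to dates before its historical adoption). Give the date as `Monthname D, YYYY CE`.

March 26, 1072 CE

Both dates share Julian Day Number 2112685; in the Gregorian calendar that is 26 March 1072 CE.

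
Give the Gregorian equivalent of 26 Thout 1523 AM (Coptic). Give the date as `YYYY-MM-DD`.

Both dates share Julian Day Number 2380965; in the Gregorian calendar that is 5 October 1806 CE.

1806-10-05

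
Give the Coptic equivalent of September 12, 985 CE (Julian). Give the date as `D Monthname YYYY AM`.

15 Thout 702 AM

The source date corresponds to 17 September 985 in the proleptic Gregorian calendar (JDN 2081084).
That day falls on 15 Thout 702 AM in the Coptic calendar.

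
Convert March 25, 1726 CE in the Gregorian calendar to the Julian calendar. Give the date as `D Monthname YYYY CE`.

14 March 1726 CE

The Julian–Gregorian offset here is 11 days (Julian trailing).
25 March 1726 Gregorian − 11 days → 14 March 1726 Julian.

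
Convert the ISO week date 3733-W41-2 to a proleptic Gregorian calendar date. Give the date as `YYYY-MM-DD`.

ISO week 1 of 3733 is the week containing the first Thursday of 3733.
Week 41, day 2 (Tuesday) lands on 3733-10-06.

3733-10-06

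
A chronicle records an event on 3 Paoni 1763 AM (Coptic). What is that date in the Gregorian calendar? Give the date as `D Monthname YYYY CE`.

10 June 2047 CE

Both dates share Julian Day Number 2468872; in the Gregorian calendar that is 10 June 2047 CE.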